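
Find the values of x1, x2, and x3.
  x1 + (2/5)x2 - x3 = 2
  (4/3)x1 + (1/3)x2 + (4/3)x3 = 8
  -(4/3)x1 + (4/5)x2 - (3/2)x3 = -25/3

x1 = 4, x2 = 0, x3 = 2

Row-reduce the augmented matrix:
R2 ← R2 − 4/3·R1.
R3 ← R3 + 4/3·R1.
R2 ← R2 / (-1/5).
R1 ← R1 − 2/5·R2.
R3 ← R3 − 4/3·R2.
R3 ← R3 / (269/18).
R1 ← R1 − 13/3·R3.
R2 ← R2 + 40/3·R3.
Reading off the reduced rows gives x1 = 4, x2 = 0, x3 = 2.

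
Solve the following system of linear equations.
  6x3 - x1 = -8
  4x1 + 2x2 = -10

Row-reduce:
R1 ← R1 / (-1).
R2 ← R2 − 4·R1.
R2 ← R2 / (2).
Rank is 2 with 3 unknowns, leaving x3 free.

infinitely many solutions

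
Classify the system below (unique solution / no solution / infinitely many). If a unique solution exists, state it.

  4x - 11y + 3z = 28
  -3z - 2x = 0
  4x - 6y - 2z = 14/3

x = -5/2, y = -3, z = 5/3

Row-reduce the augmented matrix:
R1 ← R1 / (4).
R2 ← R2 + 2·R1.
R3 ← R3 − 4·R1.
R2 ← R2 / (-11/2).
R1 ← R1 + 11/4·R2.
R3 ← R3 − 5·R2.
R3 ← R3 / (-70/11).
R1 ← R1 − 3/2·R3.
R2 ← R2 − 3/11·R3.
Reading off the reduced rows gives x = -5/2, y = -3, z = 5/3.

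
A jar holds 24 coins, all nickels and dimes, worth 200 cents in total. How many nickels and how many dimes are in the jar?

nickels: 8, dimes: 16

Let n = nickels, d = dimes.
  n + d = 24
  5n + 10d = 200
From equation 1: n = 24 − d.
Substitute into equation 2 and solve: d = 16.
Then n = 8.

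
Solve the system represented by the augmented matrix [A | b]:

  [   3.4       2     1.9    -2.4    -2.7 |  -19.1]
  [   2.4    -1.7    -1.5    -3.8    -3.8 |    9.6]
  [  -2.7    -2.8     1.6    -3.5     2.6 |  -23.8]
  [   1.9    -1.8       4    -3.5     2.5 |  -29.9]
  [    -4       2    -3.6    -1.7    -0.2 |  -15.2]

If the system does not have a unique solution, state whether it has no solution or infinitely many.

Row-reduce the augmented matrix:
R1 ← R1 / (17/5).
R2 ← R2 − 12/5·R1.
R3 ← R3 + 27/10·R1.
R4 ← R4 − 19/10·R1.
R5 ← R5 + 4·R1.
R2 ← R2 / (-529/170).
R1 ← R1 − 10/17·R2.
R3 ← R3 + 103/85·R2.
R4 ← R4 + 248/85·R2.
R5 ← R5 − 74/17·R2.
R3 ← R3 / (1939/460).
R1 ← R1 − 1/46·R3.
R2 ← R2 − 21/23·R3.
R4 ← R4 − 2577/460·R3.
R5 ← R5 + 614/115·R3.
R4 ← R4 / (1317933/222985).
R1 ← R1 + 48179/44597·R4.
R2 ← R2 − 10640/6371·R4.
R3 ← R3 + 48518/44597·R4.
R5 ← R5 + 257459/19390·R4.
R5 ← R5 / (43209899/8786220).
R1 ← R1 + 343451/878622·R5.
R2 ← R2 + 367349/439311·R5.
R3 ← R3 − 463898/439311·R5.
R4 ← R4 − 624151/878622·R5.
Reading off the reduced rows gives x_1 = 2, x_2 = -6, x_3 = -4, x_4 = 6, x_5 = -3.

x_1 = 2, x_2 = -6, x_3 = -4, x_4 = 6, x_5 = -3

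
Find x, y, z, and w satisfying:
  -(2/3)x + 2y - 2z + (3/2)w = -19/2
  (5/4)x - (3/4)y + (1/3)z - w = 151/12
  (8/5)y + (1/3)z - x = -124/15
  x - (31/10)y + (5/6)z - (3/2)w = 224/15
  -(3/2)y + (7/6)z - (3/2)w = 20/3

x = 6, y = -1, z = -2, w = -5

Row-reduce the augmented matrix:
R1 ← R1 / (-2/3).
R2 ← R2 − 5/4·R1.
R3 ← R3 + 1·R1.
R4 ← R4 − 1·R1.
R2 ← R2 / (3).
R1 ← R1 + 3·R2.
R3 ← R3 + 7/5·R2.
R4 ← R4 + 1/10·R2.
R5 ← R5 + 3/2·R2.
R3 ← R3 / (313/180).
R1 ← R1 + 5/12·R3.
R2 ← R2 + 41/36·R3.
R4 ← R4 + 821/360·R3.
R5 ← R5 + 13/24·R3.
R4 ← R4 / (-1291/1252).
R1 ← R1 + 969/1252·R4.
R2 ← R2 + 395/1252·R4.
R3 ← R3 + 1011/1252·R4.
R5 ← R5 + 1291/1252·R4.
R5 reduces to 0 = 0, so the extra equation is consistent.
Reading off the reduced rows gives x = 6, y = -1, z = -2, w = -5.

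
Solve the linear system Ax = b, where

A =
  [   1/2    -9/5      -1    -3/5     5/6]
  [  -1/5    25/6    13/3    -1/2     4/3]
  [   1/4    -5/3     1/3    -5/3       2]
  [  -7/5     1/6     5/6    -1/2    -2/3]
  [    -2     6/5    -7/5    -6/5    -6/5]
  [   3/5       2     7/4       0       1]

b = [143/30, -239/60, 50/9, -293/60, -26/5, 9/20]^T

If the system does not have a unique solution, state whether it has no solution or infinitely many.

Row-reduce the augmented matrix:
R1 ← R1 / (1/2).
R2 ← R2 + 1/5·R1.
R3 ← R3 − 1/4·R1.
R4 ← R4 + 7/5·R1.
R5 ← R5 + 2·R1.
R6 ← R6 − 3/5·R1.
R2 ← R2 / (517/150).
R1 ← R1 + 18/5·R2.
R3 ← R3 + 23/30·R2.
R4 ← R4 + 731/150·R2.
R5 ← R5 + 6·R2.
R6 ← R6 − 104/25·R2.
R3 ← R3 / (5299/3102).
R1 ← R1 − 1090/517·R3.
R2 ← R2 − 590/517·R3.
R4 ← R4 − 3717/1034·R3.
R5 ← R5 − 3741/2585·R3.
R6 ← R6 + 3717/2068·R3.
R4 ← R4 / (-3/757).
R1 ← R1 + 440/5299·R4.
R2 ← R2 − 4283/5299·R4.
R3 ← R3 + 4750/5299·R4.
R5 ← R5 + 95142/26495·R4.
R6 ← R6 − 3/1514·R4.
R5 ← R5 / (8807/105).
R1 ← R1 − 20/7·R5.
R2 ← R2 + 1591/84·R5.
R3 ← R3 − 446/21·R5.
R4 ← R4 − 269/12·R5.
R6 reduces to 0 = 0, so the extra equation is consistent.
Reading off the reduced rows gives x_1 = 2, x_2 = -1/2, x_3 = -1, x_4 = -1/3, x_5 = 2.

x_1 = 2, x_2 = -1/2, x_3 = -1, x_4 = -1/3, x_5 = 2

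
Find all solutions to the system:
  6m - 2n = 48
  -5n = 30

m = 6, n = -6

Row-reduce the augmented matrix:
R1 ← R1 / (6).
R2 ← R2 / (-5).
R1 ← R1 + 1/3·R2.
Reading off the reduced rows gives m = 6, n = -6.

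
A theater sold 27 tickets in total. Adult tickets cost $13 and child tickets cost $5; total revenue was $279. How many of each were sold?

Let a = adult tickets, c = child tickets.
  a + c = 27
  13a + 5c = 279
Row-reduce the augmented matrix:
R2 ← R2 − 13·R1.
R2 ← R2 / (-8).
R1 ← R1 − 1·R2.
Reading off the reduced rows gives a = 18, c = 9.

adult tickets: 18, child tickets: 9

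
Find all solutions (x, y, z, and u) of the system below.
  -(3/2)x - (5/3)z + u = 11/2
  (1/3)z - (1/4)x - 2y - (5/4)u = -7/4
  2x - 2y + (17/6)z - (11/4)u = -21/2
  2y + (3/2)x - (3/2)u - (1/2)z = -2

no solution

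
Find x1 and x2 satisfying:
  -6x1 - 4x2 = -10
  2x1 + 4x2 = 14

Row-reduce the augmented matrix:
R1 ← R1 / (-6).
R2 ← R2 − 2·R1.
R2 ← R2 / (8/3).
R1 ← R1 − 2/3·R2.
Reading off the reduced rows gives x1 = -1, x2 = 4.

x1 = -1, x2 = 4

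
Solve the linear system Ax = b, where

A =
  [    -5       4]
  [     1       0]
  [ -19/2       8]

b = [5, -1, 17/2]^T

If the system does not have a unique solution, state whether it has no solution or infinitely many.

no solution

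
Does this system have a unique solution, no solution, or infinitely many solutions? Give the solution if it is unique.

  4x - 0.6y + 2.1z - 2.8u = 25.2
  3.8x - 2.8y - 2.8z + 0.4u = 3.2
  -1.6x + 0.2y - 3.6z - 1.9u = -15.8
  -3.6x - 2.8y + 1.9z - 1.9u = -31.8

x = 6, y = 5, z = 2, u = 0

Row-reduce the augmented matrix:
R1 ← R1 / (4).
R2 ← R2 − 19/5·R1.
R3 ← R3 + 8/5·R1.
R4 ← R4 + 18/5·R1.
R2 ← R2 / (-223/100).
R1 ← R1 + 3/20·R2.
R3 ← R3 + 1/25·R2.
R4 ← R4 + 167/50·R2.
R3 ← R3 / (-5963/2230).
R1 ← R1 − 189/223·R3.
R2 ← R2 − 959/446·R3.
R4 ← R4 − 24467/2230·R3.
R4 ← R4 / (-128919/5963).
R1 ← R1 + 11213/5963·R4.
R2 ← R2 + 45853/11926·R4.
R3 ← R3 − 6857/5963·R4.
Reading off the reduced rows gives x = 6, y = 5, z = 2, u = 0.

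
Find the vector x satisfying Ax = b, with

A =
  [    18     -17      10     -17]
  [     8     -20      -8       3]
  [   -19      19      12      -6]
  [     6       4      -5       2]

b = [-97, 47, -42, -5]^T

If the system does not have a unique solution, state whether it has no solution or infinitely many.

Row-reduce the augmented matrix:
R1 ← R1 / (18).
R2 ← R2 − 8·R1.
R3 ← R3 + 19·R1.
R4 ← R4 − 6·R1.
R2 ← R2 / (-112/9).
R1 ← R1 + 17/18·R2.
R3 ← R3 − 19/18·R2.
R4 ← R4 − 29/3·R2.
R3 ← R3 / (43/2).
R1 ← R1 − 3/2·R3.
R2 ← R2 − 1·R3.
R4 ← R4 + 18·R3.
R4 ← R4 / (-16523/4816).
R1 ← R1 + 331/2408·R4.
R2 ← R2 − 77/344·R4.
R3 ← R3 + 5163/4816·R4.
Reading off the reduced rows gives x_1 = -2, x_2 = -2, x_3 = -1, x_4 = 5.

x_1 = -2, x_2 = -2, x_3 = -1, x_4 = 5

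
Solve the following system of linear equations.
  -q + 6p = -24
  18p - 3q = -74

no solution

Row-reduce:
R1 ← R1 / (6).
R2 ← R2 − 18·R1.
Row 2 reduces to 0 = -2, a contradiction. The system is inconsistent.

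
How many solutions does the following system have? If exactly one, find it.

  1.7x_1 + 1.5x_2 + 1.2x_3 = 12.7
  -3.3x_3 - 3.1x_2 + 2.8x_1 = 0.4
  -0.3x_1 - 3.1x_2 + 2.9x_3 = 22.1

x_1 = 5, x_2 = -2, x_3 = 6

Row-reduce the augmented matrix:
R1 ← R1 / (17/10).
R2 ← R2 − 14/5·R1.
R3 ← R3 + 3/10·R1.
R2 ← R2 / (-947/170).
R1 ← R1 − 15/17·R2.
R3 ← R3 + 241/85·R2.
R3 ← R3 / (54901/9470).
R1 ← R1 + 123/947·R3.
R2 ← R2 − 897/947·R3.
Reading off the reduced rows gives x_1 = 5, x_2 = -2, x_3 = 6.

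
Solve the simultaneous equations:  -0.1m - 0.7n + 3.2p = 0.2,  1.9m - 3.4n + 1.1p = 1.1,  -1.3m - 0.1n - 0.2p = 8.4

m = -6, n = -4, p = -1

Row-reduce the augmented matrix:
R1 ← R1 / (-1/10).
R2 ← R2 − 19/10·R1.
R3 ← R3 + 13/10·R1.
R2 ← R2 / (-167/10).
R1 ← R1 − 7·R2.
R3 ← R3 − 9·R2.
R3 ← R3 / (-7048/835).
R1 ← R1 + 1011/167·R3.
R2 ← R2 + 619/167·R3.
Reading off the reduced rows gives m = -6, n = -4, p = -1.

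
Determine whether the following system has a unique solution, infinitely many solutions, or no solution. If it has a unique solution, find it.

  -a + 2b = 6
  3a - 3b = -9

a = 0, b = 3

From equation 1: a = -6 + 2·b.
Substitute into equation 2 and solve: b = 3.
Then a = 0.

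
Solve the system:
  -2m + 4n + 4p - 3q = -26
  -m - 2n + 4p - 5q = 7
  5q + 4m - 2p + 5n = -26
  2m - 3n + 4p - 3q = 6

m = 1, n = -4, p = -5, q = -4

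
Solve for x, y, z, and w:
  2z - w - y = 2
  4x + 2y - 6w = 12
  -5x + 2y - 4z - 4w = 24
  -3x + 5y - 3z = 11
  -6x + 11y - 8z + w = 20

x = -2, y = 1, z = 0, w = -3

Row-reduce the augmented matrix:
Swap R1 and R2.
R1 ← R1 / (4).
R3 ← R3 + 5·R1.
R4 ← R4 + 3·R1.
R5 ← R5 + 6·R1.
R2 ← R2 / (-1).
R1 ← R1 − 1/2·R2.
R3 ← R3 − 9/2·R2.
R4 ← R4 − 13/2·R2.
R5 ← R5 − 14·R2.
R3 ← R3 / (5).
R1 ← R1 − 1·R3.
R2 ← R2 + 2·R3.
R4 ← R4 − 10·R3.
R5 ← R5 − 20·R3.
R4 ← R4 / (21).
R1 ← R1 − 6/5·R4.
R2 ← R2 + 27/5·R4.
R3 ← R3 + 16/5·R4.
R5 ← R5 − 42·R4.
R5 reduces to 0 = 0, so the extra equation is consistent.
Reading off the reduced rows gives x = -2, y = 1, z = 0, w = -3.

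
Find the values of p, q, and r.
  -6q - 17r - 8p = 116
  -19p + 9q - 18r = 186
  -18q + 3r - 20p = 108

Row-reduce the augmented matrix:
R1 ← R1 / (-8).
R2 ← R2 + 19·R1.
R3 ← R3 + 20·R1.
R2 ← R2 / (93/4).
R1 ← R1 − 3/4·R2.
R3 ← R3 + 3·R2.
R3 ← R3 / (1500/31).
R1 ← R1 − 87/62·R3.
R2 ← R2 − 179/186·R3.
Reading off the reduced rows gives p = -6, q = 0, r = -4.

p = -6, q = 0, r = -4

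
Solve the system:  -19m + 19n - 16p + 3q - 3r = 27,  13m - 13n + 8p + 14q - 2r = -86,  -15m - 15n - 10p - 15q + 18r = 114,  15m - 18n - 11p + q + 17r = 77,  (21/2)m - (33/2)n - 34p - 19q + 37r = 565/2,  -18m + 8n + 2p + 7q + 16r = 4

no solution

Row-reduce:
R1 ← R1 / (-19).
R2 ← R2 − 13·R1.
R3 ← R3 + 15·R1.
R4 ← R4 − 15·R1.
R5 ← R5 − 21/2·R1.
R6 ← R6 + 18·R1.
Swap R2 and R3.
R2 ← R2 / (-30).
R1 ← R1 + 1·R2.
R4 ← R4 + 3·R2.
R5 ← R5 + 6·R2.
R6 ← R6 + 10·R2.
R3 ← R3 / (-56/19).
R1 ← R1 − 43/57·R3.
R2 ← R2 + 5/57·R3.
R4 ← R4 + 454/19·R3.
R5 ← R5 + 824/19·R3.
R6 ← R6 − 928/57·R3.
R4 ← R4 / (-3501/28).
R1 ← R1 − 761/168·R4.
R2 ← R2 − 17/168·R4.
R3 ← R3 + 305/56·R4.
R5 ← R5 + 3501/14·R4.
R6 ← R6 − 2071/21·R4.
Swap R5 and R6.
R5 ← R5 / (148876/5835).
R1 ← R1 − 2059/23340·R5.
R2 ← R2 + 12173/23340·R5.
R3 ← R3 + 941/1556·R5.
R4 ← R4 + 707/1945·R5.
Row 6 reduces to 0 = -1/2, a contradiction. The system is inconsistent.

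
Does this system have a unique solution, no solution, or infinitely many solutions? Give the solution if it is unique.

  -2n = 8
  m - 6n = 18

m = -6, n = -4

Row-reduce the augmented matrix:
Swap R1 and R2.
R2 ← R2 / (-2).
R1 ← R1 + 6·R2.
Reading off the reduced rows gives m = -6, n = -4.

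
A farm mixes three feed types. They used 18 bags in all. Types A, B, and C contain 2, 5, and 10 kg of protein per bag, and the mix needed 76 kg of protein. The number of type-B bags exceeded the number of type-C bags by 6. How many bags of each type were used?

type-A bags: 8, type-B bags: 8, type-C bags: 2

Let a = type-A bags, b = type-B bags, c = type-C bags.
  a + b + c = 18
  2a + 5b + 10c = 76
  b - c = 6
Row-reduce the augmented matrix:
R2 ← R2 − 2·R1.
R2 ← R2 / (3).
R1 ← R1 − 1·R2.
R3 ← R3 − 1·R2.
R3 ← R3 / (-11/3).
R1 ← R1 + 5/3·R3.
R2 ← R2 − 8/3·R3.
Reading off the reduced rows gives a = 8, b = 8, c = 2.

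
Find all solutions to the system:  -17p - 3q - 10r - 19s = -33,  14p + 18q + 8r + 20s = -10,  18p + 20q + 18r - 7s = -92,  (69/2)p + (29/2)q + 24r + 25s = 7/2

infinitely many solutions

Row-reduce:
R1 ← R1 / (-17).
R2 ← R2 − 14·R1.
R3 ← R3 − 18·R1.
R4 ← R4 − 69/2·R1.
R2 ← R2 / (264/17).
R1 ← R1 − 3/17·R2.
R3 ← R3 − 286/17·R2.
R4 ← R4 − 143/17·R2.
R3 ← R3 / (23/3).
R1 ← R1 − 13/22·R3.
R2 ← R2 + 1/66·R3.
R4 ← R4 − 23/6·R3.
Rank is 3 with 4 unknowns, leaving s free.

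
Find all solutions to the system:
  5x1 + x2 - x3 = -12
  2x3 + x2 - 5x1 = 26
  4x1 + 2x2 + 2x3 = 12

Row-reduce the augmented matrix:
R1 ← R1 / (5).
R2 ← R2 + 5·R1.
R3 ← R3 − 4·R1.
R2 ← R2 / (2).
R1 ← R1 − 1/5·R2.
R3 ← R3 − 6/5·R2.
R3 ← R3 / (11/5).
R1 ← R1 + 3/10·R3.
R2 ← R2 − 1/2·R3.
Reading off the reduced rows gives x1 = -2, x2 = 4, x3 = 6.

x1 = -2, x2 = 4, x3 = 6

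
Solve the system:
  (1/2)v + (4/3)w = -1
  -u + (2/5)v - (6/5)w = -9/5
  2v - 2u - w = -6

Row-reduce the augmented matrix:
Swap R1 and R2.
R1 ← R1 / (-1).
R3 ← R3 + 2·R1.
R2 ← R2 / (1/2).
R1 ← R1 + 2/5·R2.
R3 ← R3 − 6/5·R2.
R3 ← R3 / (-9/5).
R1 ← R1 − 34/15·R3.
R2 ← R2 − 8/3·R3.
Reading off the reduced rows gives u = 1, v = -2, w = 0.

u = 1, v = -2, w = 0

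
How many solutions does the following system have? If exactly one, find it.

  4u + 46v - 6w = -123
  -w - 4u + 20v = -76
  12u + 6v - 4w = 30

no solution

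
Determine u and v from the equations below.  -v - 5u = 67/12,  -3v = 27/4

u = -2/3, v = -9/4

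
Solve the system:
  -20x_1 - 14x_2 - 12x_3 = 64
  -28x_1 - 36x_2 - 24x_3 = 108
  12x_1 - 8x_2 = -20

Row-reduce:
R1 ← R1 / (-20).
R2 ← R2 + 28·R1.
R3 ← R3 − 12·R1.
R2 ← R2 / (-82/5).
R1 ← R1 − 7/10·R2.
R3 ← R3 + 82/5·R2.
Rank is 2 with 3 unknowns, leaving x_3 free.

infinitely many solutions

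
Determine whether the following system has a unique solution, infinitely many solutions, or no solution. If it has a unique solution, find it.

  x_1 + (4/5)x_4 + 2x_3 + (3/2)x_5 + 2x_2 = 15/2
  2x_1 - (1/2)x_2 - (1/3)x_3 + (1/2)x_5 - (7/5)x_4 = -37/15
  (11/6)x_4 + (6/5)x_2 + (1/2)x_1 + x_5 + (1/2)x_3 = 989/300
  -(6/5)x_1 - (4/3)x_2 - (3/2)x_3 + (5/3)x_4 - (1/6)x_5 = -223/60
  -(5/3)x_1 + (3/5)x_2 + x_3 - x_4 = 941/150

Row-reduce the augmented matrix:
R2 ← R2 − 2·R1.
R3 ← R3 − 1/2·R1.
R4 ← R4 + 6/5·R1.
R5 ← R5 + 5/3·R1.
R2 ← R2 / (-9/2).
R1 ← R1 − 2·R2.
R3 ← R3 − 1/5·R2.
R4 ← R4 − 16/15·R2.
R5 ← R5 − 59/15·R2.
R3 ← R3 / (-187/270).
R1 ← R1 − 2/27·R3.
R2 ← R2 − 26/27·R3.
R4 ← R4 + 103/810·R3.
R5 ← R5 − 221/405·R3.
R4 ← R4 / (141109/84150).
R1 ← R1 + 1106/2805·R4.
R2 ← R2 − 1388/561·R4.
R3 ← R3 + 351/187·R4.
R5 ← R5 + 626/495·R4.
R5 ← R5 / (503719/423327).
R1 ← R1 − 181315/282218·R5.
R2 ← R2 + 105730/141109·R5.
R3 ← R3 − 132060/141109·R5.
R4 ← R4 − 170865/282218·R5.
Reading off the reduced rows gives x_1 = -2, x_2 = 12/5, x_3 = 1/2, x_4 = -1, x_5 = 3.

x_1 = -2, x_2 = 12/5, x_3 = 1/2, x_4 = -1, x_5 = 3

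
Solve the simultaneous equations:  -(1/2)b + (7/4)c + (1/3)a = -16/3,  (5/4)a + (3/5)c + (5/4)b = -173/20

infinitely many solutions

Row-reduce:
R1 ← R1 / (1/3).
R2 ← R2 − 5/4·R1.
R2 ← R2 / (25/8).
R1 ← R1 + 3/2·R2.
Rank is 2 with 3 unknowns, leaving c free.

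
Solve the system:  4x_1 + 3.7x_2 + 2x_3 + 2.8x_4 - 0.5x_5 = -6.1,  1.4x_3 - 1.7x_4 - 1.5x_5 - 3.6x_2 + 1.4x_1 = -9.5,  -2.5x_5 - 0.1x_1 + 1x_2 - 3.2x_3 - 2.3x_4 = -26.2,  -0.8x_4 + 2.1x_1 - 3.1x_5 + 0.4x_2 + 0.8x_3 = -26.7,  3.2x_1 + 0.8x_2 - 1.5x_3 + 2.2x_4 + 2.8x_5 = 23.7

Row-reduce the augmented matrix:
R1 ← R1 / (4).
R2 ← R2 − 7/5·R1.
R3 ← R3 + 1/10·R1.
R4 ← R4 − 21/10·R1.
R5 ← R5 − 16/5·R1.
R2 ← R2 / (-979/200).
R1 ← R1 − 37/40·R2.
R3 ← R3 − 437/400·R2.
R4 ← R4 + 617/400·R2.
R5 ← R5 + 54/25·R2.
R3 ← R3 / (-29309/9790).
R1 ← R1 − 619/979·R3.
R2 ← R2 + 140/979·R3.
R4 ← R4 + 4607/9790·R3.
R5 ← R5 + 33373/9790·R3.
R4 ← R4 / (-287503/293090).
R1 ← R1 + 11833/29309·R4.
R2 ← R2 − 2858/4187·R4.
R3 ← R3 − 55375/58618·R4.
R5 ← R5 − 2557437/586180·R4.
R5 ← R5 / (-10451649/5750060).
R1 ← R1 + 44317/287503·R5.
R2 ← R2 + 279441/287503·R5.
R3 ← R3 + 556255/575006·R5.
R4 ← R4 − 579894/287503·R5.
Reading off the reduced rows gives x_1 = -1, x_2 = -3, x_3 = -1, x_4 = 5, x_5 = 6.

x_1 = -1, x_2 = -3, x_3 = -1, x_4 = 5, x_5 = 6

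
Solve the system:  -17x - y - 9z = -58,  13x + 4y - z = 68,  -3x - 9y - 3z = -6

x = 5, y = 0, z = -3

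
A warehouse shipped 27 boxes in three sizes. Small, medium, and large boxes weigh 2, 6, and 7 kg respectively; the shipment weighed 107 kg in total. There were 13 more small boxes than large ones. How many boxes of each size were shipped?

Let s = small boxes, m = medium boxes, l = large boxes.
  s + l + m = 27
  6m + 2s + 7l = 107
  s - l = 13
Row-reduce the augmented matrix:
R2 ← R2 − 2·R1.
R3 ← R3 − 1·R1.
R2 ← R2 / (4).
R1 ← R1 − 1·R2.
R3 ← R3 + 1·R2.
R3 ← R3 / (-3/4).
R1 ← R1 + 1/4·R3.
R2 ← R2 − 5/4·R3.
Reading off the reduced rows gives s = 14, m = 12, l = 1.

small boxes: 14, medium boxes: 12, large boxes: 1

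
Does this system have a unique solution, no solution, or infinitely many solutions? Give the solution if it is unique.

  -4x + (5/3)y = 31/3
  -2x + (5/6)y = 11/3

no solution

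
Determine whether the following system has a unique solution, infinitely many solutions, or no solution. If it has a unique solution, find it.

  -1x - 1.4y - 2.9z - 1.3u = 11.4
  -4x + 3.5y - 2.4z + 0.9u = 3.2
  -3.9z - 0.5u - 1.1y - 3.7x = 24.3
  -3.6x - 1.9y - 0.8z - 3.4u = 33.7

x = -6, y = -5, z = 1, u = -1

Row-reduce the augmented matrix:
R1 ← R1 / (-1).
R2 ← R2 + 4·R1.
R3 ← R3 + 37/10·R1.
R4 ← R4 + 18/5·R1.
R2 ← R2 / (91/10).
R1 ← R1 − 7/5·R2.
R3 ← R3 − 102/25·R2.
R4 ← R4 − 157/50·R2.
R3 ← R3 / (24617/9100).
R1 ← R1 − 193/130·R3.
R2 ← R2 − 92/91·R3.
R4 ← R4 − 14709/2275·R3.
R4 ← R4 / (-1129749/246170).
R1 ← R1 + 12379/24617·R4.
R2 ← R2 − 2011/24617·R4.
R3 ← R3 − 14333/24617·R4.
Reading off the reduced rows gives x = -6, y = -5, z = 1, u = -1.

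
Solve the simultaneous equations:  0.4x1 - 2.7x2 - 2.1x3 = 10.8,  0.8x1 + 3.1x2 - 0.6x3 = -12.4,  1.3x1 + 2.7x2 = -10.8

x1 = 0, x2 = -4, x3 = 0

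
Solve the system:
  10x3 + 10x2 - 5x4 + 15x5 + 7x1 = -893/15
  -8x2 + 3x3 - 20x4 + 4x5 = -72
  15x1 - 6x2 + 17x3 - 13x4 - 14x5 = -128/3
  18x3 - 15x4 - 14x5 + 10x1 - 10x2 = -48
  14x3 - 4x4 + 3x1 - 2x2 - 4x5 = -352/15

Row-reduce the augmented matrix:
R1 ← R1 / (7).
R3 ← R3 − 15·R1.
R4 ← R4 − 10·R1.
R5 ← R5 − 3·R1.
R2 ← R2 / (-8).
R1 ← R1 − 10/7·R2.
R3 ← R3 + 192/7·R2.
R4 ← R4 + 170/7·R2.
R5 ← R5 + 44/7·R2.
R3 ← R3 / (-103/7).
R1 ← R1 − 55/28·R3.
R2 ← R2 + 3/8·R3.
R4 ← R4 + 151/28·R3.
R5 ← R5 − 103/14·R3.
R4 ← R4 / (2942/103).
R1 ← R1 − 470/103·R4.
R2 ← R2 − 167/206·R4.
R3 ← R3 + 464/103·R4.
R5 ← R5 − 47·R4.
R5 ← R5 / (-15541/11768).
R1 ← R1 + 3055/2942·R5.
R2 ← R2 − 41259/23536·R5.
R3 ← R3 − 37/1471·R5.
R4 ← R4 + 10561/11768·R5.
Reading off the reduced rows gives x1 = -8/5, x2 = 2, x3 = -4/3, x4 = 2, x5 = -3.

x1 = -8/5, x2 = 2, x3 = -4/3, x4 = 2, x5 = -3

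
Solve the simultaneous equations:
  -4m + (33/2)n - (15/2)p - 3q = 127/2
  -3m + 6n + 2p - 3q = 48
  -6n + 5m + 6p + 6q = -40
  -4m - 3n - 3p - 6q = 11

infinitely many solutions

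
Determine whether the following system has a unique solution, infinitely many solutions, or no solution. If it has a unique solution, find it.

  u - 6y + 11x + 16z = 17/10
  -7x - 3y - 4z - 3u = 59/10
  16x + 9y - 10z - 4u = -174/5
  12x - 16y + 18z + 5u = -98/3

x = -5/2, y = 8/3, z = 3, u = -14/5

Row-reduce the augmented matrix:
R1 ← R1 / (11).
R2 ← R2 + 7·R1.
R3 ← R3 − 16·R1.
R4 ← R4 − 12·R1.
R2 ← R2 / (-75/11).
R1 ← R1 + 6/11·R2.
R3 ← R3 − 195/11·R2.
R4 ← R4 + 104/11·R2.
R3 ← R3 / (-86/5).
R1 ← R1 − 24/25·R3.
R2 ← R2 + 68/75·R3.
R4 ← R4 + 602/75·R3.
R4 ← R4 / (63/5).
R1 ← R1 + 79/215·R4.
R2 ← R2 − 206/215·R4.
R3 ← R3 − 29/43·R4.
Reading off the reduced rows gives x = -5/2, y = 8/3, z = 3, u = -14/5.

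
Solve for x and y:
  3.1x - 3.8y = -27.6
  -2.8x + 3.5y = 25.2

Row-reduce the augmented matrix:
R1 ← R1 / (31/10).
R2 ← R2 + 14/5·R1.
R2 ← R2 / (21/310).
R1 ← R1 + 38/31·R2.
Reading off the reduced rows gives x = -4, y = 4.

x = -4, y = 4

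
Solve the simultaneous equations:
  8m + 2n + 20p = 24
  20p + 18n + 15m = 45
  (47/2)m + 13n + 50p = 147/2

Row-reduce:
R1 ← R1 / (8).
R2 ← R2 − 15·R1.
R3 ← R3 − 47/2·R1.
R2 ← R2 / (57/4).
R1 ← R1 − 1/4·R2.
R3 ← R3 − 57/8·R2.
Row 3 reduces to 0 = 3, a contradiction. The system is inconsistent.

no solution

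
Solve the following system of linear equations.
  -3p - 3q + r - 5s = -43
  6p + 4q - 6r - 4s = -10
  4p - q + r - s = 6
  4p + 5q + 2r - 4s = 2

Row-reduce the augmented matrix:
R1 ← R1 / (-3).
R2 ← R2 − 6·R1.
R3 ← R3 − 4·R1.
R4 ← R4 − 4·R1.
R2 ← R2 / (-2).
R1 ← R1 − 1·R2.
R3 ← R3 + 5·R2.
R4 ← R4 − 1·R2.
R3 ← R3 / (37/3).
R1 ← R1 + 7/3·R3.
R2 ← R2 − 2·R3.
R4 ← R4 − 4/3·R3.
R4 ← R4 / (-763/37).
R1 ← R1 + 6/37·R4.
R2 ← R2 − 95/37·R4.
R3 ← R3 − 82/37·R4.
Reading off the reduced rows gives p = 3, q = 2, r = 2, s = 6.

p = 3, q = 2, r = 2, s = 6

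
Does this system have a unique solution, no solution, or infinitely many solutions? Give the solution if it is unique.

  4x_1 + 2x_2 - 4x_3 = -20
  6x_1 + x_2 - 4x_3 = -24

Row-reduce:
R1 ← R1 / (4).
R2 ← R2 − 6·R1.
R2 ← R2 / (-2).
R1 ← R1 − 1/2·R2.
Rank is 2 with 3 unknowns, leaving x_3 free.

infinitely many solutions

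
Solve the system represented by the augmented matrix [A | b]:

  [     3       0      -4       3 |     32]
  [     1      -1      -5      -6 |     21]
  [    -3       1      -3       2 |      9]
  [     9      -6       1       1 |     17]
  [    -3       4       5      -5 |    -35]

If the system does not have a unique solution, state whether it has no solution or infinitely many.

x_1 = 3, x_2 = 1, x_3 = -5, x_4 = 1

Row-reduce the augmented matrix:
R1 ← R1 / (3).
R2 ← R2 − 1·R1.
R3 ← R3 + 3·R1.
R4 ← R4 − 9·R1.
R5 ← R5 + 3·R1.
R2 ← R2 / (-1).
R3 ← R3 − 1·R2.
R4 ← R4 + 6·R2.
R5 ← R5 − 4·R2.
R3 ← R3 / (-32/3).
R1 ← R1 + 4/3·R3.
R2 ← R2 − 11/3·R3.
R4 ← R4 − 35·R3.
R5 ← R5 + 41/3·R3.
R4 ← R4 / (439/16).
R1 ← R1 − 5/4·R4.
R2 ← R2 − 101/16·R4.
R3 ← R3 − 3/16·R4.
R5 ← R5 + 439/16·R4.
R5 reduces to 0 = 0, so the extra equation is consistent.
Reading off the reduced rows gives x_1 = 3, x_2 = 1, x_3 = -5, x_4 = 1.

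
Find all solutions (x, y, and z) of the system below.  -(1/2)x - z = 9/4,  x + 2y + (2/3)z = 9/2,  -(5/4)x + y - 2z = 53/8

Row-reduce the augmented matrix:
R1 ← R1 / (-1/2).
R2 ← R2 − 1·R1.
R3 ← R3 + 5/4·R1.
R2 ← R2 / (2).
R3 ← R3 − 1·R2.
R3 ← R3 / (7/6).
R1 ← R1 − 2·R3.
R2 ← R2 + 2/3·R3.
Reading off the reduced rows gives x = 3/2, y = 5/2, z = -3.

x = 3/2, y = 5/2, z = -3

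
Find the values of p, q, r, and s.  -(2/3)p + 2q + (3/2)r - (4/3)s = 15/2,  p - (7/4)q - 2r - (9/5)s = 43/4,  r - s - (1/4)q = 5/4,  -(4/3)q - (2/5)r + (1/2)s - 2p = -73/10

p = 1, q = 3, r = -3, s = -5

Row-reduce the augmented matrix:
R1 ← R1 / (-2/3).
R2 ← R2 − 1·R1.
R4 ← R4 + 2·R1.
R2 ← R2 / (5/4).
R1 ← R1 + 3·R2.
R3 ← R3 + 1/4·R2.
R4 ← R4 + 22/3·R2.
R3 ← R3 / (21/20).
R1 ← R1 + 33/20·R3.
R2 ← R2 − 1/5·R3.
R4 ← R4 + 103/30·R3.
R4 ← R4 / (-74177/3150).
R1 ← R1 + 346/35·R4.
R2 ← R2 + 284/105·R4.
R3 ← R3 + 176/105·R4.
Reading off the reduced rows gives p = 1, q = 3, r = -3, s = -5.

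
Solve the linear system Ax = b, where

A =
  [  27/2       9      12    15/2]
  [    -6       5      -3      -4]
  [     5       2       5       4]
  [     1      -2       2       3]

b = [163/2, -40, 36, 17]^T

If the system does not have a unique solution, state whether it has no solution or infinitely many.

Row-reduce:
R1 ← R1 / (27/2).
R2 ← R2 + 6·R1.
R3 ← R3 − 5·R1.
R4 ← R4 − 1·R1.
R2 ← R2 / (9).
R1 ← R1 − 2/3·R2.
R3 ← R3 + 4/3·R2.
R4 ← R4 + 8/3·R2.
R3 ← R3 / (73/81).
R1 ← R1 − 58/81·R3.
R2 ← R2 − 7/27·R3.
R4 ← R4 − 146/81·R3.
Row 4 reduces to 0 = -2/3, a contradiction. The system is inconsistent.

no solution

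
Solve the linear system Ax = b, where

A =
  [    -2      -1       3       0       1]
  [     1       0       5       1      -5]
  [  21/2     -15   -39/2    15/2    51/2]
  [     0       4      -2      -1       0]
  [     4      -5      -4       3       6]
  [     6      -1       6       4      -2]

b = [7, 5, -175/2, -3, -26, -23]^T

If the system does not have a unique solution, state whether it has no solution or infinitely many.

Row-reduce:
R1 ← R1 / (-2).
R2 ← R2 − 1·R1.
R3 ← R3 − 21/2·R1.
R5 ← R5 − 4·R1.
R6 ← R6 − 6·R1.
R2 ← R2 / (-1/2).
R1 ← R1 − 1/2·R2.
R3 ← R3 + 81/4·R2.
R4 ← R4 − 4·R2.
R5 ← R5 + 7·R2.
R6 ← R6 + 4·R2.
R3 ← R3 / (-267).
R1 ← R1 − 5·R3.
R2 ← R2 + 13·R3.
R4 ← R4 − 50·R3.
R5 ← R5 + 89·R3.
R6 ← R6 + 37·R3.
R4 ← R4 / (73/89).
R1 ← R1 − 34/89·R4.
R2 ← R2 + 35/89·R4.
R3 ← R3 − 11/89·R4.
R6 ← R6 − 51/89·R4.
Swap R5 and R6.
R5 ← R5 / (348/73).
R1 ← R1 + 206/73·R5.
R2 ← R2 − 36/73·R5.
R3 ← R3 + 101/73·R5.
R4 ← R4 − 346/73·R5.
Row 6 reduces to 0 = 2/3, a contradiction. The system is inconsistent.

no solution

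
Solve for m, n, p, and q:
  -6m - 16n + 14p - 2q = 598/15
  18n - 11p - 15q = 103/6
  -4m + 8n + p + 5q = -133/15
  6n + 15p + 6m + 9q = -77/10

Row-reduce the augmented matrix:
R1 ← R1 / (-6).
R3 ← R3 + 4·R1.
R4 ← R4 − 6·R1.
R2 ← R2 / (18).
R1 ← R1 − 8/3·R2.
R3 ← R3 − 56/3·R2.
R4 ← R4 + 10·R2.
R3 ← R3 / (83/27).
R1 ← R1 + 19/27·R3.
R2 ← R2 + 11/18·R3.
R4 ← R4 − 206/9·R3.
R4 ← R4 / (-13638/83).
R1 ← R1 − 628/83·R4.
R2 ← R2 − 292/83·R4.
R3 ← R3 − 591/83·R4.
Reading off the reduced rows gives m = -6/5, n = -1/4, p = 5/3, q = -8/3.

m = -6/5, n = -1/4, p = 5/3, q = -8/3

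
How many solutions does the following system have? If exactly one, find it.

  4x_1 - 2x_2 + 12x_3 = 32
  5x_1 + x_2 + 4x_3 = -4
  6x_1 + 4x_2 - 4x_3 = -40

infinitely many solutions

Row-reduce:
R1 ← R1 / (4).
R2 ← R2 − 5·R1.
R3 ← R3 − 6·R1.
R2 ← R2 / (7/2).
R1 ← R1 + 1/2·R2.
R3 ← R3 − 7·R2.
Rank is 2 with 3 unknowns, leaving x_3 free.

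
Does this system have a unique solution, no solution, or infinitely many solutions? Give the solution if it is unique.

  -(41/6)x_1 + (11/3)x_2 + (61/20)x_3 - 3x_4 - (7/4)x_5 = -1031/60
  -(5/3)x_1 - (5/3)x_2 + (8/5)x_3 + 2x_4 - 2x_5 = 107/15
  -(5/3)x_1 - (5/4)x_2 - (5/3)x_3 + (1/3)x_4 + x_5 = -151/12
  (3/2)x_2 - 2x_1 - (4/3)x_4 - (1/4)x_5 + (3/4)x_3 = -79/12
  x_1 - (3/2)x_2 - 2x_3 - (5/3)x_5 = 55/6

no solution

Row-reduce:
R1 ← R1 / (-41/6).
R2 ← R2 + 5/3·R1.
R3 ← R3 + 5/3·R1.
R4 ← R4 + 2·R1.
R5 ← R5 − 1·R1.
R2 ← R2 / (-105/41).
R1 ← R1 + 22/41·R2.
R3 ← R3 + 1055/492·R2.
R4 ← R4 − 35/82·R2.
R5 ← R5 + 79/82·R2.
R3 ← R3 / (-2627/840).
R1 ← R1 + 219/350·R3.
R2 ← R2 + 117/350·R3.
R5 ← R5 + 1313/700·R3.
Swap R4 and R5.
R4 ← R4 / (-9636/13135).
R1 ← R1 − 4382/39405·R4.
R2 ← R2 + 36884/39405·R4.
R3 ← R3 − 3080/7881·R4.
Row 5 reduces to 0 = 1/3, a contradiction. The system is inconsistent.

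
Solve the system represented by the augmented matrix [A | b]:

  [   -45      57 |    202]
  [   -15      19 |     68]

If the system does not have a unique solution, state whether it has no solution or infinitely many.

Row-reduce:
R1 ← R1 / (-45).
R2 ← R2 + 15·R1.
Row 2 reduces to 0 = 2/3, a contradiction. The system is inconsistent.

no solution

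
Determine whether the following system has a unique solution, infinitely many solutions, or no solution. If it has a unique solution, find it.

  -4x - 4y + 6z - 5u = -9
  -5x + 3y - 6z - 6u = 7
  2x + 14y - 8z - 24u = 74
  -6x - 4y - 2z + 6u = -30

Row-reduce:
R1 ← R1 / (-4).
R2 ← R2 + 5·R1.
R3 ← R3 − 2·R1.
R4 ← R4 + 6·R1.
R2 ← R2 / (8).
R1 ← R1 − 1·R2.
R3 ← R3 − 12·R2.
R4 ← R4 − 2·R2.
R3 ← R3 / (61/4).
R1 ← R1 − 3/16·R3.
R2 ← R2 + 27/16·R3.
R4 ← R4 + 61/8·R3.
Rank is 3 with 4 unknowns, leaving u free.

infinitely many solutions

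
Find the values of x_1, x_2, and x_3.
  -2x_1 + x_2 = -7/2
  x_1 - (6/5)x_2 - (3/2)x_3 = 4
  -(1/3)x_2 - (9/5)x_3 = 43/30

x_1 = 1/2, x_2 = -5/2, x_3 = -1/3

Row-reduce the augmented matrix:
R1 ← R1 / (-2).
R2 ← R2 − 1·R1.
R2 ← R2 / (-7/10).
R1 ← R1 + 1/2·R2.
R3 ← R3 + 1/3·R2.
R3 ← R3 / (-38/35).
R1 ← R1 − 15/14·R3.
R2 ← R2 − 15/7·R3.
Reading off the reduced rows gives x_1 = 1/2, x_2 = -5/2, x_3 = -1/3.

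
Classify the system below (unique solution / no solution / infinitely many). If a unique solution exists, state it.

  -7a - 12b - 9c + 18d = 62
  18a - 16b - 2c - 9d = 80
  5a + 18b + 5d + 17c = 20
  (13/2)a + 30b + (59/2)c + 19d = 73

no solution

Row-reduce:
R1 ← R1 / (-7).
R2 ← R2 − 18·R1.
R3 ← R3 − 5·R1.
R4 ← R4 − 13/2·R1.
R2 ← R2 / (-328/7).
R1 ← R1 − 12/7·R2.
R3 ← R3 − 66/7·R2.
R4 ← R4 − 132/7·R2.
R3 ← R3 / (226/41).
R1 ← R1 − 15/41·R3.
R2 ← R2 − 22/41·R3.
R4 ← R4 − 452/41·R3.
Row 4 reduces to 0 = 2, a contradiction. The system is inconsistent.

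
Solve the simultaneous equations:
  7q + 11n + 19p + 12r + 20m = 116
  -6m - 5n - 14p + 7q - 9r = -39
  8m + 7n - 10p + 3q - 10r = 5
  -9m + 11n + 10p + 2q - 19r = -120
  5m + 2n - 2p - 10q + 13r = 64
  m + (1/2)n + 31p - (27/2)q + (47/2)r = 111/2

no solution

Row-reduce:
R1 ← R1 / (20).
R2 ← R2 + 6·R1.
R3 ← R3 − 8·R1.
R4 ← R4 + 9·R1.
R5 ← R5 − 5·R1.
R6 ← R6 − 1·R1.
R2 ← R2 / (-17/10).
R1 ← R1 − 11/20·R2.
R3 ← R3 − 13/5·R2.
R4 ← R4 − 319/20·R2.
R5 ← R5 + 3/4·R2.
R6 ← R6 + 1/20·R2.
R3 ← R3 / (-515/17).
R1 ← R1 + 59/34·R3.
R2 ← R2 − 83/17·R3.
R4 ← R4 + 2017/34·R3.
R5 ← R5 + 105/34·R3.
R6 ← R6 − 515/17·R3.
R4 ← R4 / (6477/103).
R1 ← R1 − 256/103·R4.
R2 ← R2 + 317/103·R4.
R3 ← R3 + 48/103·R4.
R5 ← R5 + 1772/103·R4.
R5 ← R5 / (205211/21590).
R1 ← R1 − 20059/21590·R5.
R2 ← R2 + 31847/21590·R5.
R3 ← R3 − 6688/10795·R5.
R4 ← R4 + 6561/21590·R5.
Row 6 reduces to 0 = 2, a contradiction. The system is inconsistent.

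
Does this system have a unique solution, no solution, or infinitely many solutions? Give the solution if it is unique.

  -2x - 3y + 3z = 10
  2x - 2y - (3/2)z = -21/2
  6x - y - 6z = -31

infinitely many solutions

Row-reduce:
R1 ← R1 / (-2).
R2 ← R2 − 2·R1.
R3 ← R3 − 6·R1.
R2 ← R2 / (-5).
R1 ← R1 − 3/2·R2.
R3 ← R3 + 10·R2.
Rank is 2 with 3 unknowns, leaving z free.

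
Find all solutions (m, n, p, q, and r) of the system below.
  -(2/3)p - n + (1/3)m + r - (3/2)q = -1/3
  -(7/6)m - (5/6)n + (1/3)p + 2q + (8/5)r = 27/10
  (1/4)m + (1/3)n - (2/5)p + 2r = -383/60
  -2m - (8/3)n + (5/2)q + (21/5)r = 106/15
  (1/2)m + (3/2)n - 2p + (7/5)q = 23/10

no solution

Row-reduce:
R1 ← R1 / (1/3).
R2 ← R2 + 7/6·R1.
R3 ← R3 − 1/4·R1.
R4 ← R4 + 2·R1.
R5 ← R5 − 1/2·R1.
R2 ← R2 / (-13/3).
R1 ← R1 + 3·R2.
R3 ← R3 − 13/12·R2.
R4 ← R4 + 26/3·R2.
R5 ← R5 − 3·R2.
R3 ← R3 / (-2/5).
R1 ← R1 + 8/13·R3.
R2 ← R2 − 6/13·R3.
R5 ← R5 + 31/13·R3.
Swap R4 and R5.
R4 ← R4 / (-963/2080).
R1 ← R1 + 71/26·R4.
R2 ← R2 − 231/208·R4.
R3 ← R3 + 25/32·R4.
Row 5 reduces to 0 = 2, a contradiction. The system is inconsistent.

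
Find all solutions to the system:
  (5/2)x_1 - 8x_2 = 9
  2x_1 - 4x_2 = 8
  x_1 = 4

Row-reduce:
R1 ← R1 / (5/2).
R2 ← R2 − 2·R1.
R3 ← R3 − 1·R1.
R2 ← R2 / (12/5).
R1 ← R1 + 16/5·R2.
R3 ← R3 − 16/5·R2.
Row 3 reduces to 0 = -2/3, a contradiction. The system is inconsistent.

no solution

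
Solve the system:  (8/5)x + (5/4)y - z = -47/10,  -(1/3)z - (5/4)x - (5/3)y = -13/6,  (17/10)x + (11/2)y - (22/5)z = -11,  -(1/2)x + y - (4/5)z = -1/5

Row-reduce:
R1 ← R1 / (8/5).
R2 ← R2 + 5/4·R1.
R3 ← R3 − 17/10·R1.
R4 ← R4 + 1/2·R1.
R2 ← R2 / (-265/384).
R1 ← R1 − 25/32·R2.
R3 ← R3 − 267/64·R2.
R4 ← R4 − 89/64·R2.
R3 ← R3 / (-534/53).
R1 ← R1 + 100/53·R3.
R2 ← R2 − 428/265·R3.
R4 ← R4 + 178/53·R3.
Row 4 reduces to 0 = 1/3, a contradiction. The system is inconsistent.

no solution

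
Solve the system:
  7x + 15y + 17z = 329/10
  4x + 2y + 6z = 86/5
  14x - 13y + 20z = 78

x = 3/2, y = -1, z = 11/5

Row-reduce the augmented matrix:
R1 ← R1 / (7).
R2 ← R2 − 4·R1.
R3 ← R3 − 14·R1.
R2 ← R2 / (-46/7).
R1 ← R1 − 15/7·R2.
R3 ← R3 + 43·R2.
R3 ← R3 / (237/23).
R1 ← R1 − 28/23·R3.
R2 ← R2 − 13/23·R3.
Reading off the reduced rows gives x = 3/2, y = -1, z = 11/5.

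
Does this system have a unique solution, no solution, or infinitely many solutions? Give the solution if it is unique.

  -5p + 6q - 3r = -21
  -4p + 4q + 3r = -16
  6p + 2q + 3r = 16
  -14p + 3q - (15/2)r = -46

Row-reduce:
R1 ← R1 / (-5).
R2 ← R2 + 4·R1.
R3 ← R3 − 6·R1.
R4 ← R4 + 14·R1.
R2 ← R2 / (-4/5).
R1 ← R1 + 6/5·R2.
R3 ← R3 − 46/5·R2.
R4 ← R4 + 69/5·R2.
R3 ← R3 / (123/2).
R1 ← R1 + 15/2·R3.
R2 ← R2 + 27/4·R3.
R4 ← R4 + 369/4·R3.
Row 4 reduces to 0 = -1, a contradiction. The system is inconsistent.

no solution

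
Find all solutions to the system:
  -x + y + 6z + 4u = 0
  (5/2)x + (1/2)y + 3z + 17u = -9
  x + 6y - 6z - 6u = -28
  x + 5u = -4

no solution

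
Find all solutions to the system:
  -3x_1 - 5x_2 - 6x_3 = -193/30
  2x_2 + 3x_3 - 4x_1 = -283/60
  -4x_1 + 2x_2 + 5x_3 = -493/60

x_1 = 6/5, x_2 = 8/3, x_3 = -7/4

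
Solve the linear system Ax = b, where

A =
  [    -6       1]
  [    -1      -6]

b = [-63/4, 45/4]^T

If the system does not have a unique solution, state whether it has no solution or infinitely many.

Row-reduce the augmented matrix:
R1 ← R1 / (-6).
R2 ← R2 + 1·R1.
R2 ← R2 / (-37/6).
R1 ← R1 + 1/6·R2.
Reading off the reduced rows gives x_1 = 9/4, x_2 = -9/4.

x_1 = 9/4, x_2 = -9/4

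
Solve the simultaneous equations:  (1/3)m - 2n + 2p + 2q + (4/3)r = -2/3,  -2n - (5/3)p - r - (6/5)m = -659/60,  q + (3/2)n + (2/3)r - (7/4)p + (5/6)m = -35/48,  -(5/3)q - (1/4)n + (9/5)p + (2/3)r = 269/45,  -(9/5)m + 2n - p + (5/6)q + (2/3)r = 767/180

m = -1/2, n = 3, p = 11/4, q = -2/3, r = 1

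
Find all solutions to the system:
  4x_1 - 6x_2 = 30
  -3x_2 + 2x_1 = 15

infinitely many solutions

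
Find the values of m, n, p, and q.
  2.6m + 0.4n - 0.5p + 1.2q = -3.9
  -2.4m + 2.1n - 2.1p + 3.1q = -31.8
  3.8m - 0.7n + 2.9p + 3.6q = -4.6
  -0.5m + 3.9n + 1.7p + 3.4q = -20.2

m = 2, n = -1, p = 3, q = -6

Row-reduce the augmented matrix:
R1 ← R1 / (13/5).
R2 ← R2 + 12/5·R1.
R3 ← R3 − 19/5·R1.
R4 ← R4 + 1/2·R1.
R2 ← R2 / (321/130).
R1 ← R1 − 2/13·R2.
R3 ← R3 + 167/130·R2.
R4 ← R4 − 517/130·R2.
R3 ← R3 / (2459/1070).
R1 ← R1 + 7/214·R3.
R2 ← R2 + 111/107·R3.
R4 ← R4 − 12261/2140·R3.
R4 ← R4 / (-389689/29508).
R1 ← R1 − 1263/4918·R4.
R2 ← R2 − 26008/7377·R4.
R3 ← R3 − 12953/7377·R4.
Reading off the reduced rows gives m = 2, n = -1, p = 3, q = -6.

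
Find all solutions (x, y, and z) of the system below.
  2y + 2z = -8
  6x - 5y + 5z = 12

infinitely many solutions

Row-reduce:
Swap R1 and R2.
R1 ← R1 / (6).
R2 ← R2 / (2).
R1 ← R1 + 5/6·R2.
Rank is 2 with 3 unknowns, leaving z free.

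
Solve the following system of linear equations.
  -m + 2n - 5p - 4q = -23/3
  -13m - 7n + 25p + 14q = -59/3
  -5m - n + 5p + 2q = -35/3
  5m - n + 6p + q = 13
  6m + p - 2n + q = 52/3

Row-reduce the augmented matrix:
R1 ← R1 / (-1).
R2 ← R2 + 13·R1.
R3 ← R3 + 5·R1.
R4 ← R4 − 5·R1.
R5 ← R5 − 6·R1.
R2 ← R2 / (-33).
R1 ← R1 + 2·R2.
R3 ← R3 + 11·R2.
R4 ← R4 − 9·R2.
R5 ← R5 − 10·R2.
Swap R3 and R4.
R3 ← R3 / (61/11).
R1 ← R1 + 5/11·R3.
R2 ← R2 + 30/11·R3.
R5 ← R5 + 19/11·R3.
Swap R4 and R5.
R4 ← R4 / (-202/61).
R1 ← R1 + 5/61·R4.
R2 ← R2 + 152/61·R4.
R3 ← R3 + 11/61·R4.
R5 reduces to 0 = 0, so the extra equation is consistent.
Reading off the reduced rows gives m = 8/3, n = 0, p = -1/3, q = 5/3.

m = 8/3, n = 0, p = -1/3, q = 5/3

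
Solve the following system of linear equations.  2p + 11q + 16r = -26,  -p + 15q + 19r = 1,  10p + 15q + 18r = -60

Row-reduce the augmented matrix:
R1 ← R1 / (2).
R2 ← R2 + 1·R1.
R3 ← R3 − 10·R1.
R2 ← R2 / (41/2).
R1 ← R1 − 11/2·R2.
R3 ← R3 + 40·R2.
R3 ← R3 / (-382/41).
R1 ← R1 − 31/41·R3.
R2 ← R2 − 54/41·R3.
Reading off the reduced rows gives p = -6, q = 6, r = -5.

p = -6, q = 6, r = -5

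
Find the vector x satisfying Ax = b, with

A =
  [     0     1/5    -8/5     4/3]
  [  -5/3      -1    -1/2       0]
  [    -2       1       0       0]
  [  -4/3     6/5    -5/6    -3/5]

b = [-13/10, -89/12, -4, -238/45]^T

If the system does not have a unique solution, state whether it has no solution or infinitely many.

x_1 = 11/4, x_2 = 3/2, x_3 = 8/3, x_4 = 2

Row-reduce the augmented matrix:
Swap R1 and R2.
R1 ← R1 / (-5/3).
R3 ← R3 + 2·R1.
R4 ← R4 + 4/3·R1.
R2 ← R2 / (1/5).
R1 ← R1 − 3/5·R2.
R3 ← R3 − 11/5·R2.
R4 ← R4 − 2·R2.
R3 ← R3 / (91/5).
R1 ← R1 − 51/10·R3.
R2 ← R2 + 8·R3.
R4 ← R4 − 467/30·R3.
R4 ← R4 / (-5687/4095).
R1 ← R1 − 10/91·R4.
R2 ← R2 − 20/91·R4.
R3 ← R3 + 220/273·R4.
Reading off the reduced rows gives x_1 = 11/4, x_2 = 3/2, x_3 = 8/3, x_4 = 2.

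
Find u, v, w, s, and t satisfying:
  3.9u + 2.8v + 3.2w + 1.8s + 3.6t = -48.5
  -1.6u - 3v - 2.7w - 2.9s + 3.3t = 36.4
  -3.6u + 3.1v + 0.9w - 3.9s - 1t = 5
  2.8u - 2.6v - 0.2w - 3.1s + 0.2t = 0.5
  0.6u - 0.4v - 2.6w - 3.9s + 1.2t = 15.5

u = -5, v = -4, w = -5, s = -1, t = 0

Row-reduce the augmented matrix:
R1 ← R1 / (39/10).
R2 ← R2 + 8/5·R1.
R3 ← R3 + 18/5·R1.
R4 ← R4 − 14/5·R1.
R5 ← R5 − 3/5·R1.
R2 ← R2 / (-361/195).
R1 ← R1 − 28/39·R2.
R3 ← R3 − 739/130·R2.
R4 ← R4 + 899/195·R2.
R5 ← R5 + 54/65·R2.
R3 ← R3 / (-2929/7220).
R1 ← R1 − 102/361·R3.
R2 ← R2 − 541/722·R3.
R4 ← R4 − 691/722·R3.
R5 ← R5 + 4458/1805·R3.
R4 ← R4 / (-584301/29290).
R1 ← R1 + 19210/2929·R4.
R2 ← R2 + 44598/2929·R4.
R3 ← R3 − 64083/2929·R4.
R5 ← R5 − 297759/5858·R4.
R5 ← R5 / (-38166314/973835).
R1 ← R1 − 3579428/584301·R5.
R2 ← R2 − 1773823/194767·R5.
R3 ← R3 + 2645409/194767·R5.
R4 ← R4 + 755818/584301·R5.
Reading off the reduced rows gives u = -5, v = -4, w = -5, s = -1, t = 0.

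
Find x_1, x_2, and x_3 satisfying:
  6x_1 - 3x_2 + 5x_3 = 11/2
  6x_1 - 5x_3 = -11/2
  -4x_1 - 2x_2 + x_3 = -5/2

x_1 = 1/3, x_2 = 4/3, x_3 = 3/2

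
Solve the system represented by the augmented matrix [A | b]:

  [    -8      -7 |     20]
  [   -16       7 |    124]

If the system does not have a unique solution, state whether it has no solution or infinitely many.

Row-reduce the augmented matrix:
R1 ← R1 / (-8).
R2 ← R2 + 16·R1.
R2 ← R2 / (21).
R1 ← R1 − 7/8·R2.
Reading off the reduced rows gives x_1 = -6, x_2 = 4.

x_1 = -6, x_2 = 4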